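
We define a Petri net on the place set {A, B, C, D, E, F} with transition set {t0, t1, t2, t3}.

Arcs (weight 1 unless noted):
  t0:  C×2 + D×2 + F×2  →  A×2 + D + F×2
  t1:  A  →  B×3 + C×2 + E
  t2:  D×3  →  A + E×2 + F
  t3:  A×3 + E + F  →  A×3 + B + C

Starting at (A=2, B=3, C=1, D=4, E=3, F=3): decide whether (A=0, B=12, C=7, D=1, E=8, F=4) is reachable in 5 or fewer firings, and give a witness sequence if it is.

step 1: fire t1:  (A=2, B=3, C=1, D=4, E=3, F=3) → (A=1, B=6, C=3, D=4, E=4, F=3)
step 2: fire t1:  (A=1, B=6, C=3, D=4, E=4, F=3) → (A=0, B=9, C=5, D=4, E=5, F=3)
step 3: fire t2:  (A=0, B=9, C=5, D=4, E=5, F=3) → (A=1, B=9, C=5, D=1, E=7, F=4)
step 4: fire t1:  (A=1, B=9, C=5, D=1, E=7, F=4) → (A=0, B=12, C=7, D=1, E=8, F=4)

YES — reachable via ⟨t1, t1, t2, t1⟩ (4 firings)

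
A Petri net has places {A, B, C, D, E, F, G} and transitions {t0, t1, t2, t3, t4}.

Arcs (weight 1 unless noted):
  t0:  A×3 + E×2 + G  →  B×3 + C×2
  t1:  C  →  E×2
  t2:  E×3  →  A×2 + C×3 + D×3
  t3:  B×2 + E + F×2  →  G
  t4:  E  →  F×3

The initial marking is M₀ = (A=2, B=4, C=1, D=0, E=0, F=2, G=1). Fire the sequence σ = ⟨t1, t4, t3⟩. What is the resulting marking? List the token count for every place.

(A=2, B=2, C=0, D=0, E=0, F=3, G=2)

step 1: fire t1:  (A=2, B=4, C=1, D=0, E=0, F=2, G=1) → (A=2, B=4, C=0, D=0, E=2, F=2, G=1)
step 2: fire t4:  (A=2, B=4, C=0, D=0, E=2, F=2, G=1) → (A=2, B=4, C=0, D=0, E=1, F=5, G=1)
step 3: fire t3:  (A=2, B=4, C=0, D=0, E=1, F=5, G=1) → (A=2, B=2, C=0, D=0, E=0, F=3, G=2)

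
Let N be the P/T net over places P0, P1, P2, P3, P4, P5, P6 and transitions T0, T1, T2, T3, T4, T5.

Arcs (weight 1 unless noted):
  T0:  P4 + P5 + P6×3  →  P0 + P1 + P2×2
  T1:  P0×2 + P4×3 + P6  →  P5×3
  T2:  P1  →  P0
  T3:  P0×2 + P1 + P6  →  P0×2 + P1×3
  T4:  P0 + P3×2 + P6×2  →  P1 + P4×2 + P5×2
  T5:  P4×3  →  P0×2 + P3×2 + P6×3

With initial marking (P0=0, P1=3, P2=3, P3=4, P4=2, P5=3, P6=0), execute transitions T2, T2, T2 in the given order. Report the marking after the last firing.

(P0=3, P1=0, P2=3, P3=4, P4=2, P5=3, P6=0)

step 1: fire T2:  (P0=0, P1=3, P2=3, P3=4, P4=2, P5=3, P6=0) → (P0=1, P1=2, P2=3, P3=4, P4=2, P5=3, P6=0)
step 2: fire T2:  (P0=1, P1=2, P2=3, P3=4, P4=2, P5=3, P6=0) → (P0=2, P1=1, P2=3, P3=4, P4=2, P5=3, P6=0)
step 3: fire T2:  (P0=2, P1=1, P2=3, P3=4, P4=2, P5=3, P6=0) → (P0=3, P1=0, P2=3, P3=4, P4=2, P5=3, P6=0)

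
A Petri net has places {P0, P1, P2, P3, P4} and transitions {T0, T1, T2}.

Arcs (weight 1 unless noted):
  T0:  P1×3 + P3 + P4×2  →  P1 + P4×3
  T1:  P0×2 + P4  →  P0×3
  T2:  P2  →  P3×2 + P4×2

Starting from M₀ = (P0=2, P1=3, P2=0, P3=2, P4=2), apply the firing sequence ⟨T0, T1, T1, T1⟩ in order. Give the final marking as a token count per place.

(P0=5, P1=1, P2=0, P3=1, P4=0)

step 1: fire T0:  (P0=2, P1=3, P2=0, P3=2, P4=2) → (P0=2, P1=1, P2=0, P3=1, P4=3)
step 2: fire T1:  (P0=2, P1=1, P2=0, P3=1, P4=3) → (P0=3, P1=1, P2=0, P3=1, P4=2)
step 3: fire T1:  (P0=3, P1=1, P2=0, P3=1, P4=2) → (P0=4, P1=1, P2=0, P3=1, P4=1)
step 4: fire T1:  (P0=4, P1=1, P2=0, P3=1, P4=1) → (P0=5, P1=1, P2=0, P3=1, P4=0)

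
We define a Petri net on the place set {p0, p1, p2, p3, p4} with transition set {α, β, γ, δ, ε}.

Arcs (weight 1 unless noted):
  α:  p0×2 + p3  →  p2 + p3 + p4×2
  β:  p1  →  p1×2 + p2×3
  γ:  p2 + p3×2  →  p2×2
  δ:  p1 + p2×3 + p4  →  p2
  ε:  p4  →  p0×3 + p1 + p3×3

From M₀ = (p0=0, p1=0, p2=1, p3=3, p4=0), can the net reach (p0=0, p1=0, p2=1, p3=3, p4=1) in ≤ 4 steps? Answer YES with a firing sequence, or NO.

depth 0: 1 marking
depth 1: 2 markings reached so far
depth 2: 2 markings reached so far
(frontier empty at depth 2; search complete)
target is not among the 2 markings reachable within 4 steps

NO — not reachable within 4 firings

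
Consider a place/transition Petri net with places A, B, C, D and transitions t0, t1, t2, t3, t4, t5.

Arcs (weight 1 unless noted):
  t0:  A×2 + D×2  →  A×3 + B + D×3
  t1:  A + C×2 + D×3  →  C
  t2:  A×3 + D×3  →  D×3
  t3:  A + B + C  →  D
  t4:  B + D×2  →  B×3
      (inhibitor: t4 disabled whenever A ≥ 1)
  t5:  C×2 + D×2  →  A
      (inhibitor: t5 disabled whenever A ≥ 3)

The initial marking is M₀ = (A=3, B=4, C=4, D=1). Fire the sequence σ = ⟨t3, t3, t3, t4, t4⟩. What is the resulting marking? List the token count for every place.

(A=0, B=5, C=1, D=0)

step 1: fire t3:  (A=3, B=4, C=4, D=1) → (A=2, B=3, C=3, D=2)
step 2: fire t3:  (A=2, B=3, C=3, D=2) → (A=1, B=2, C=2, D=3)
step 3: fire t3:  (A=1, B=2, C=2, D=3) → (A=0, B=1, C=1, D=4)
step 4: fire t4:  (A=0, B=1, C=1, D=4) → (A=0, B=3, C=1, D=2)
step 5: fire t4:  (A=0, B=3, C=1, D=2) → (A=0, B=5, C=1, D=0)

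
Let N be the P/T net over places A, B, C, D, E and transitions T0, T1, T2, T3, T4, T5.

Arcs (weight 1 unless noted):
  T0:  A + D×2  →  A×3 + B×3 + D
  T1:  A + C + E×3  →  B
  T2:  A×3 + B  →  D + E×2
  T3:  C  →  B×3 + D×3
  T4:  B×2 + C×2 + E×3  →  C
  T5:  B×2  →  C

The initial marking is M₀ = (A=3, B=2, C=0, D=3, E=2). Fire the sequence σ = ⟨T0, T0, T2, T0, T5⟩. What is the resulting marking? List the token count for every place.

(A=6, B=8, C=1, D=1, E=4)

step 1: fire T0:  (A=3, B=2, C=0, D=3, E=2) → (A=5, B=5, C=0, D=2, E=2)
step 2: fire T0:  (A=5, B=5, C=0, D=2, E=2) → (A=7, B=8, C=0, D=1, E=2)
step 3: fire T2:  (A=7, B=8, C=0, D=1, E=2) → (A=4, B=7, C=0, D=2, E=4)
step 4: fire T0:  (A=4, B=7, C=0, D=2, E=4) → (A=6, B=10, C=0, D=1, E=4)
step 5: fire T5:  (A=6, B=10, C=0, D=1, E=4) → (A=6, B=8, C=1, D=1, E=4)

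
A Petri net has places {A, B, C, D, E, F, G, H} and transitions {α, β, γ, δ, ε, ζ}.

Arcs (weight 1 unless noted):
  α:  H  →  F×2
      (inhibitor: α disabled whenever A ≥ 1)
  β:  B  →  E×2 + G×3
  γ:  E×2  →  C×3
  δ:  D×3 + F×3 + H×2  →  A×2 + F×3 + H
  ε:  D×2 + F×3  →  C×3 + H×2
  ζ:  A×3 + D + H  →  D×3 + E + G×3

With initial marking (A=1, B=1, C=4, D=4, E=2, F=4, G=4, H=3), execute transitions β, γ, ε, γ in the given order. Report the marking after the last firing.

step 1: fire β:  (A=1, B=1, C=4, D=4, E=2, F=4, G=4, H=3) → (A=1, B=0, C=4, D=4, E=4, F=4, G=7, H=3)
step 2: fire γ:  (A=1, B=0, C=4, D=4, E=4, F=4, G=7, H=3) → (A=1, B=0, C=7, D=4, E=2, F=4, G=7, H=3)
step 3: fire ε:  (A=1, B=0, C=7, D=4, E=2, F=4, G=7, H=3) → (A=1, B=0, C=10, D=2, E=2, F=1, G=7, H=5)
step 4: fire γ:  (A=1, B=0, C=10, D=2, E=2, F=1, G=7, H=5) → (A=1, B=0, C=13, D=2, E=0, F=1, G=7, H=5)

(A=1, B=0, C=13, D=2, E=0, F=1, G=7, H=5)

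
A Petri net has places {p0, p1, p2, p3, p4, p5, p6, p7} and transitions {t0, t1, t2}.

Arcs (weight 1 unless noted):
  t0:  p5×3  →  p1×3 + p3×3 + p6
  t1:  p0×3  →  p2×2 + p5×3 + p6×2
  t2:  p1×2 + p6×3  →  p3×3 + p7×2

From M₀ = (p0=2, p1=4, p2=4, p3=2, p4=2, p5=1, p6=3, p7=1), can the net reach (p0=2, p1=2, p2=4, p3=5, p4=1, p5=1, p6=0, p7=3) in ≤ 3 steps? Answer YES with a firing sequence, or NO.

NO — not reachable within 3 firings

depth 0: 1 marking
depth 1: 2 markings reached so far
depth 2: 2 markings reached so far
(frontier empty at depth 2; search complete)
target is not among the 2 markings reachable within 3 steps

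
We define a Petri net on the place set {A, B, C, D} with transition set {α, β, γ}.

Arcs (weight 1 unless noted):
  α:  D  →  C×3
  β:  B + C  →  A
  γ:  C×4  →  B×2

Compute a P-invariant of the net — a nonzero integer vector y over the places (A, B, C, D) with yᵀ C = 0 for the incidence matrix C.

y = (A:3, B:2, C:1, D:3)

Incidence matrix C (rows=places, cols=transitions):
        α    β    γ
    A   0    1    0
    B   0   -1    2
    C   3   -1   -4
    D  -1    0    0

Candidate y = [3, 2, 1, 3]; check y·C column-wise:
  col α: 3·0 + 2·0 + 1·3 + 3·-1 = 0
  col β: 3·1 + 2·-1 + 1·-1 + 3·0 = 0
  col γ: 3·0 + 2·2 + 1·-4 + 3·0 = 0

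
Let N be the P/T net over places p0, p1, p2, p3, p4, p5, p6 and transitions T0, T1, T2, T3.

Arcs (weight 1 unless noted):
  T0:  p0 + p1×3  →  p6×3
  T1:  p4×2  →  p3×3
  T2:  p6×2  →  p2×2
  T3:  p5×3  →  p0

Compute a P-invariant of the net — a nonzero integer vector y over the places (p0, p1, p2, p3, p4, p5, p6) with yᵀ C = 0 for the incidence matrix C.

Incidence matrix C (rows=places, cols=transitions):
       T0   T1   T2   T3
   p0  -1    0    0    1
   p1  -3    0    0    0
   p2   0    0    2    0
   p3   0    3    0    0
   p4   0   -2    0    0
   p5   0    0    0   -3
   p6   3    0   -2    0

Candidate y = [0, 0, 0, 2, 3, 0, 0]; check y·C column-wise:
  col T0: 0·-1 + 0·-3 + 2·0 + 3·0 + 0·3 = 0
  col T1: 2·3 + 3·-2 = 0
  col T2: 0·2 + 2·0 + 3·0 + 0·-2 = 0
  col T3: 0·1 + 2·0 + 3·0 + 0·-3 = 0

y = (p0:0, p1:0, p2:0, p3:2, p4:3, p5:0, p6:0)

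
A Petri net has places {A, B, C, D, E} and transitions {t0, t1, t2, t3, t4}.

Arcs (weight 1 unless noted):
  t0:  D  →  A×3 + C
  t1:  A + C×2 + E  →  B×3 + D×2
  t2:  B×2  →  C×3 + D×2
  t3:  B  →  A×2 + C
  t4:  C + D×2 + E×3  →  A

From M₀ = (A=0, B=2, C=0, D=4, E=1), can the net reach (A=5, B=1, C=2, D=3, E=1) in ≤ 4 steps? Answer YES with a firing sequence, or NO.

YES — reachable via ⟨t0, t3⟩ (2 firings)

step 1: fire t0:  (A=0, B=2, C=0, D=4, E=1) → (A=3, B=2, C=1, D=3, E=1)
step 2: fire t3:  (A=3, B=2, C=1, D=3, E=1) → (A=5, B=1, C=2, D=3, E=1)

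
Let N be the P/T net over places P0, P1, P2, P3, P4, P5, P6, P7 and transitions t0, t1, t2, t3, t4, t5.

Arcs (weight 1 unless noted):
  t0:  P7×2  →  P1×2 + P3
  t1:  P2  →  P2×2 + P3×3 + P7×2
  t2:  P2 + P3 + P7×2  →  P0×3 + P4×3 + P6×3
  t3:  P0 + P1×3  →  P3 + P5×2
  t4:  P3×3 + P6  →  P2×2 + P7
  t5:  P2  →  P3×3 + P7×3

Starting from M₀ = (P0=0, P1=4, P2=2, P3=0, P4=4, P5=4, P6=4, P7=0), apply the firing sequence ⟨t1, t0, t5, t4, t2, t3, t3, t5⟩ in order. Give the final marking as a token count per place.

(P0=1, P1=0, P2=2, P3=8, P4=7, P5=8, P6=6, P7=5)

step 1: fire t1:  (P0=0, P1=4, P2=2, P3=0, P4=4, P5=4, P6=4, P7=0) → (P0=0, P1=4, P2=3, P3=3, P4=4, P5=4, P6=4, P7=2)
step 2: fire t0:  (P0=0, P1=4, P2=3, P3=3, P4=4, P5=4, P6=4, P7=2) → (P0=0, P1=6, P2=3, P3=4, P4=4, P5=4, P6=4, P7=0)
step 3: fire t5:  (P0=0, P1=6, P2=3, P3=4, P4=4, P5=4, P6=4, P7=0) → (P0=0, P1=6, P2=2, P3=7, P4=4, P5=4, P6=4, P7=3)
step 4: fire t4:  (P0=0, P1=6, P2=2, P3=7, P4=4, P5=4, P6=4, P7=3) → (P0=0, P1=6, P2=4, P3=4, P4=4, P5=4, P6=3, P7=4)
step 5: fire t2:  (P0=0, P1=6, P2=4, P3=4, P4=4, P5=4, P6=3, P7=4) → (P0=3, P1=6, P2=3, P3=3, P4=7, P5=4, P6=6, P7=2)
step 6: fire t3:  (P0=3, P1=6, P2=3, P3=3, P4=7, P5=4, P6=6, P7=2) → (P0=2, P1=3, P2=3, P3=4, P4=7, P5=6, P6=6, P7=2)
step 7: fire t3:  (P0=2, P1=3, P2=3, P3=4, P4=7, P5=6, P6=6, P7=2) → (P0=1, P1=0, P2=3, P3=5, P4=7, P5=8, P6=6, P7=2)
step 8: fire t5:  (P0=1, P1=0, P2=3, P3=5, P4=7, P5=8, P6=6, P7=2) → (P0=1, P1=0, P2=2, P3=8, P4=7, P5=8, P6=6, P7=5)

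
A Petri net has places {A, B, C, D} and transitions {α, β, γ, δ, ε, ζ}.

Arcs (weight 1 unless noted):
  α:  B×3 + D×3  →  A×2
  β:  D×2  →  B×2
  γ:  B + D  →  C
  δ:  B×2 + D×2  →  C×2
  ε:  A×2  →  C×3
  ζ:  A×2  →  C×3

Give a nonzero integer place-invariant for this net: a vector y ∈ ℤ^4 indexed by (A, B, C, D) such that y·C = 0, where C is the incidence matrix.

y = (A:3, B:1, C:2, D:1)

Incidence matrix C (rows=places, cols=transitions):
        α    β    γ    δ    ε    ζ
    A   2    0    0    0   -2   -2
    B  -3    2   -1   -2    0    0
    C   0    0    1    2    3    3
    D  -3   -2   -1   -2    0    0

Candidate y = [3, 1, 2, 1]; check y·C column-wise:
  col α: 3·2 + 1·-3 + 2·0 + 1·-3 = 0
  col β: 3·0 + 1·2 + 2·0 + 1·-2 = 0
  col γ: 3·0 + 1·-1 + 2·1 + 1·-1 = 0
  col δ: 3·0 + 1·-2 + 2·2 + 1·-2 = 0
  col ε: 3·-2 + 1·0 + 2·3 + 1·0 = 0
  col ζ: 3·-2 + 1·0 + 2·3 + 1·0 = 0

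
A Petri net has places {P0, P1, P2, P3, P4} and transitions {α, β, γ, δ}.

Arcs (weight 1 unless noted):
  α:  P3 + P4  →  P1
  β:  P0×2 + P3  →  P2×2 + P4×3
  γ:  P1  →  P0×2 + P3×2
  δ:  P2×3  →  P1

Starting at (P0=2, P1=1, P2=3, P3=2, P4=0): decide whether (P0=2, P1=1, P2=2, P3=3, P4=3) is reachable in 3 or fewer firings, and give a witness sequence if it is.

YES — reachable via ⟨β, γ, δ⟩ (3 firings)

step 1: fire β:  (P0=2, P1=1, P2=3, P3=2, P4=0) → (P0=0, P1=1, P2=5, P3=1, P4=3)
step 2: fire γ:  (P0=0, P1=1, P2=5, P3=1, P4=3) → (P0=2, P1=0, P2=5, P3=3, P4=3)
step 3: fire δ:  (P0=2, P1=0, P2=5, P3=3, P4=3) → (P0=2, P1=1, P2=2, P3=3, P4=3)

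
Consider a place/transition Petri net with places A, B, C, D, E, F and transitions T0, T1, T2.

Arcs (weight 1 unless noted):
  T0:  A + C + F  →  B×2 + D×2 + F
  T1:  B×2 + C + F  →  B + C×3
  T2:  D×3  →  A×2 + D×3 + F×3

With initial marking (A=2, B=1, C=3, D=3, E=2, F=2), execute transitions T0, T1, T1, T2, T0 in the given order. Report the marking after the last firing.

(A=2, B=3, C=5, D=7, E=2, F=3)

step 1: fire T0:  (A=2, B=1, C=3, D=3, E=2, F=2) → (A=1, B=3, C=2, D=5, E=2, F=2)
step 2: fire T1:  (A=1, B=3, C=2, D=5, E=2, F=2) → (A=1, B=2, C=4, D=5, E=2, F=1)
step 3: fire T1:  (A=1, B=2, C=4, D=5, E=2, F=1) → (A=1, B=1, C=6, D=5, E=2, F=0)
step 4: fire T2:  (A=1, B=1, C=6, D=5, E=2, F=0) → (A=3, B=1, C=6, D=5, E=2, F=3)
step 5: fire T0:  (A=3, B=1, C=6, D=5, E=2, F=3) → (A=2, B=3, C=5, D=7, E=2, F=3)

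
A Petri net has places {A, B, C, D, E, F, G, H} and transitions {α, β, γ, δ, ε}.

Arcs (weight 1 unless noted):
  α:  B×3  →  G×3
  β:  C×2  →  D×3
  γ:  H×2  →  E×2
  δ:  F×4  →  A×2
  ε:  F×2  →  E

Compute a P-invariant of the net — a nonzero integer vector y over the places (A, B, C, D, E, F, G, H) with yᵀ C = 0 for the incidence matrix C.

y = (A:0, B:0, C:3, D:2, E:0, F:0, G:0, H:0)

Incidence matrix C (rows=places, cols=transitions):
        α    β    γ    δ    ε
    A   0    0    0    2    0
    B  -3    0    0    0    0
    C   0   -2    0    0    0
    D   0    3    0    0    0
    E   0    0    2    0    1
    F   0    0    0   -4   -2
    G   3    0    0    0    0
    H   0    0   -2    0    0

Candidate y = [0, 0, 3, 2, 0, 0, 0, 0]; check y·C column-wise:
  col α: 0·-3 + 3·0 + 2·0 + 0·3 = 0
  col β: 3·-2 + 2·3 = 0
  col γ: 3·0 + 2·0 + 0·2 + 0·-2 = 0
  col δ: 0·2 + 3·0 + 2·0 + 0·-4 = 0
  col ε: 3·0 + 2·0 + 0·1 + 0·-2 = 0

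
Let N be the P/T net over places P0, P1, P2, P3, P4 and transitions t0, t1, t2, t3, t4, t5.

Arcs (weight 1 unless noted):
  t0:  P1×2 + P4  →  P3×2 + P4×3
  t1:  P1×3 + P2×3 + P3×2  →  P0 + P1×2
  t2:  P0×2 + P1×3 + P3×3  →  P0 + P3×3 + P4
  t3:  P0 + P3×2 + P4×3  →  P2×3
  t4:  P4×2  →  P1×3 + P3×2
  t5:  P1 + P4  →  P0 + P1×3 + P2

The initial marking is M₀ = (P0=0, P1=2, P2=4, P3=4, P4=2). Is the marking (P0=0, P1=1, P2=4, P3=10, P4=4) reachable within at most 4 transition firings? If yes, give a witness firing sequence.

YES — reachable via ⟨t0, t4, t0⟩ (3 firings)

step 1: fire t0:  (P0=0, P1=2, P2=4, P3=4, P4=2) → (P0=0, P1=0, P2=4, P3=6, P4=4)
step 2: fire t4:  (P0=0, P1=0, P2=4, P3=6, P4=4) → (P0=0, P1=3, P2=4, P3=8, P4=2)
step 3: fire t0:  (P0=0, P1=3, P2=4, P3=8, P4=2) → (P0=0, P1=1, P2=4, P3=10, P4=4)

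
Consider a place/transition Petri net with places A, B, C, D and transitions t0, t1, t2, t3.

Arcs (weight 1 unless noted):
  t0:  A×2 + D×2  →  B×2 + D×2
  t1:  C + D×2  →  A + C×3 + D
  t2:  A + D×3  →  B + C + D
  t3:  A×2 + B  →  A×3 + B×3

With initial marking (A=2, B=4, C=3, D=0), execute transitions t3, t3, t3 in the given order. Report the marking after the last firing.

(A=5, B=10, C=3, D=0)

step 1: fire t3:  (A=2, B=4, C=3, D=0) → (A=3, B=6, C=3, D=0)
step 2: fire t3:  (A=3, B=6, C=3, D=0) → (A=4, B=8, C=3, D=0)
step 3: fire t3:  (A=4, B=8, C=3, D=0) → (A=5, B=10, C=3, D=0)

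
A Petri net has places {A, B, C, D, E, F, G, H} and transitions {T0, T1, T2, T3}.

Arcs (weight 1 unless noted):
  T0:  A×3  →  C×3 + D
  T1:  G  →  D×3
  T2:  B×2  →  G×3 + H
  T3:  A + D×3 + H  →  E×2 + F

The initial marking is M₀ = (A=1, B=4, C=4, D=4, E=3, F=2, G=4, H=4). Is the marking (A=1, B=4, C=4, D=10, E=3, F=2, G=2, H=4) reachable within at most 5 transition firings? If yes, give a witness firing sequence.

YES — reachable via ⟨T1, T1⟩ (2 firings)

step 1: fire T1:  (A=1, B=4, C=4, D=4, E=3, F=2, G=4, H=4) → (A=1, B=4, C=4, D=7, E=3, F=2, G=3, H=4)
step 2: fire T1:  (A=1, B=4, C=4, D=7, E=3, F=2, G=3, H=4) → (A=1, B=4, C=4, D=10, E=3, F=2, G=2, H=4)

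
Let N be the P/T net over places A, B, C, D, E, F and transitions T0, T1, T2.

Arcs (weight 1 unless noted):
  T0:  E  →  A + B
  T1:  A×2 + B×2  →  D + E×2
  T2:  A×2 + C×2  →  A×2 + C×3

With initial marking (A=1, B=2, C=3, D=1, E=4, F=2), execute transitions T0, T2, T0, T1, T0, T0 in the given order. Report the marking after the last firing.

step 1: fire T0:  (A=1, B=2, C=3, D=1, E=4, F=2) → (A=2, B=3, C=3, D=1, E=3, F=2)
step 2: fire T2:  (A=2, B=3, C=3, D=1, E=3, F=2) → (A=2, B=3, C=4, D=1, E=3, F=2)
step 3: fire T0:  (A=2, B=3, C=4, D=1, E=3, F=2) → (A=3, B=4, C=4, D=1, E=2, F=2)
step 4: fire T1:  (A=3, B=4, C=4, D=1, E=2, F=2) → (A=1, B=2, C=4, D=2, E=4, F=2)
step 5: fire T0:  (A=1, B=2, C=4, D=2, E=4, F=2) → (A=2, B=3, C=4, D=2, E=3, F=2)
step 6: fire T0:  (A=2, B=3, C=4, D=2, E=3, F=2) → (A=3, B=4, C=4, D=2, E=2, F=2)

(A=3, B=4, C=4, D=2, E=2, F=2)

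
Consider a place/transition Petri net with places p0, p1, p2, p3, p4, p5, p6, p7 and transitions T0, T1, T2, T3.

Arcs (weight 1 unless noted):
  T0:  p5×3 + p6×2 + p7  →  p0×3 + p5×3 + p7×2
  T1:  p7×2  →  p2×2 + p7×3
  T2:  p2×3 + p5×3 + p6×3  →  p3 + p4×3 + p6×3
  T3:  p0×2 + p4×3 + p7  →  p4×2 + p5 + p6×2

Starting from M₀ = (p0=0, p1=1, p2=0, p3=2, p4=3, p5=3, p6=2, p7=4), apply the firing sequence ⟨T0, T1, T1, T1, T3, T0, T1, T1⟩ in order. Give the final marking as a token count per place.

step 1: fire T0:  (p0=0, p1=1, p2=0, p3=2, p4=3, p5=3, p6=2, p7=4) → (p0=3, p1=1, p2=0, p3=2, p4=3, p5=3, p6=0, p7=5)
step 2: fire T1:  (p0=3, p1=1, p2=0, p3=2, p4=3, p5=3, p6=0, p7=5) → (p0=3, p1=1, p2=2, p3=2, p4=3, p5=3, p6=0, p7=6)
step 3: fire T1:  (p0=3, p1=1, p2=2, p3=2, p4=3, p5=3, p6=0, p7=6) → (p0=3, p1=1, p2=4, p3=2, p4=3, p5=3, p6=0, p7=7)
step 4: fire T1:  (p0=3, p1=1, p2=4, p3=2, p4=3, p5=3, p6=0, p7=7) → (p0=3, p1=1, p2=6, p3=2, p4=3, p5=3, p6=0, p7=8)
step 5: fire T3:  (p0=3, p1=1, p2=6, p3=2, p4=3, p5=3, p6=0, p7=8) → (p0=1, p1=1, p2=6, p3=2, p4=2, p5=4, p6=2, p7=7)
step 6: fire T0:  (p0=1, p1=1, p2=6, p3=2, p4=2, p5=4, p6=2, p7=7) → (p0=4, p1=1, p2=6, p3=2, p4=2, p5=4, p6=0, p7=8)
step 7: fire T1:  (p0=4, p1=1, p2=6, p3=2, p4=2, p5=4, p6=0, p7=8) → (p0=4, p1=1, p2=8, p3=2, p4=2, p5=4, p6=0, p7=9)
step 8: fire T1:  (p0=4, p1=1, p2=8, p3=2, p4=2, p5=4, p6=0, p7=9) → (p0=4, p1=1, p2=10, p3=2, p4=2, p5=4, p6=0, p7=10)

(p0=4, p1=1, p2=10, p3=2, p4=2, p5=4, p6=0, p7=10)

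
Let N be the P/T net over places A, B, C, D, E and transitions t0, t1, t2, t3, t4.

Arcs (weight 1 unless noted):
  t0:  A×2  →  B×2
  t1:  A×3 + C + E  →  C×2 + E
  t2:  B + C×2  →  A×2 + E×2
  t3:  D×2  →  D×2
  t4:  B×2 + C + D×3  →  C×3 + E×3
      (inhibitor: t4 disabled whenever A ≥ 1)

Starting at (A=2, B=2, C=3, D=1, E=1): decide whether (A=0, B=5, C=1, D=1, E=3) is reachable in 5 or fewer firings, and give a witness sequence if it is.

step 1: fire t0:  (A=2, B=2, C=3, D=1, E=1) → (A=0, B=4, C=3, D=1, E=1)
step 2: fire t2:  (A=0, B=4, C=3, D=1, E=1) → (A=2, B=3, C=1, D=1, E=3)
step 3: fire t0:  (A=2, B=3, C=1, D=1, E=3) → (A=0, B=5, C=1, D=1, E=3)

YES — reachable via ⟨t0, t2, t0⟩ (3 firings)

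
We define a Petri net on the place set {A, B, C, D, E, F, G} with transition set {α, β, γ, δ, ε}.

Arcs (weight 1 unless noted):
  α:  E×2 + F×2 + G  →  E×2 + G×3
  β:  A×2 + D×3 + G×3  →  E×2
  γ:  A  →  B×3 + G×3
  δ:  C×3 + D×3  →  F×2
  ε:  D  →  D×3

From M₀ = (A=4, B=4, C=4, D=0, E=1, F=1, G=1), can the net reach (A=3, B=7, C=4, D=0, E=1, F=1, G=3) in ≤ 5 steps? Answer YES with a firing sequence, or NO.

depth 0: 1 marking
depth 1: 2 markings reached so far
depth 2: 3 markings reached so far
depth 3: 4 markings reached so far
depth 4: 5 markings reached so far
depth 5: 5 markings reached so far
(frontier empty at depth 5; search complete)
target is not among the 5 markings reachable within 5 steps

NO — not reachable within 5 firings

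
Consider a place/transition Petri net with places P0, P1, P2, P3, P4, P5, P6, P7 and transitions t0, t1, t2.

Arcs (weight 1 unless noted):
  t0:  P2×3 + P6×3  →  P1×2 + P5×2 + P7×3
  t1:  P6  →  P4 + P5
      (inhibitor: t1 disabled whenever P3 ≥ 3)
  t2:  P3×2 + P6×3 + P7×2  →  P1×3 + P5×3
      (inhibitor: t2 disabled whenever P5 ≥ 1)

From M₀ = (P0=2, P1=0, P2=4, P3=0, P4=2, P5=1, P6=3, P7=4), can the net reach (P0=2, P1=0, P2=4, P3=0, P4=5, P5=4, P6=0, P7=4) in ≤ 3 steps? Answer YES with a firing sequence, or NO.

step 1: fire t1:  (P0=2, P1=0, P2=4, P3=0, P4=2, P5=1, P6=3, P7=4) → (P0=2, P1=0, P2=4, P3=0, P4=3, P5=2, P6=2, P7=4)
step 2: fire t1:  (P0=2, P1=0, P2=4, P3=0, P4=3, P5=2, P6=2, P7=4) → (P0=2, P1=0, P2=4, P3=0, P4=4, P5=3, P6=1, P7=4)
step 3: fire t1:  (P0=2, P1=0, P2=4, P3=0, P4=4, P5=3, P6=1, P7=4) → (P0=2, P1=0, P2=4, P3=0, P4=5, P5=4, P6=0, P7=4)

YES — reachable via ⟨t1, t1, t1⟩ (3 firings)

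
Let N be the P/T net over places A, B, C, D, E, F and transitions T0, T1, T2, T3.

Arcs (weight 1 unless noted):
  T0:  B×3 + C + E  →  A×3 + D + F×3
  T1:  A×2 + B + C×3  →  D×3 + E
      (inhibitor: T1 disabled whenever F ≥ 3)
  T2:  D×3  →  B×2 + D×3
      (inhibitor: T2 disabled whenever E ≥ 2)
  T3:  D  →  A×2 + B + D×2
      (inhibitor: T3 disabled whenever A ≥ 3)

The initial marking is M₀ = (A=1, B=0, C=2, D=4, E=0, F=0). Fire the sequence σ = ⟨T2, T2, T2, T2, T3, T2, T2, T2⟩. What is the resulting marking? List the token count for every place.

step 1: fire T2:  (A=1, B=0, C=2, D=4, E=0, F=0) → (A=1, B=2, C=2, D=4, E=0, F=0)
step 2: fire T2:  (A=1, B=2, C=2, D=4, E=0, F=0) → (A=1, B=4, C=2, D=4, E=0, F=0)
step 3: fire T2:  (A=1, B=4, C=2, D=4, E=0, F=0) → (A=1, B=6, C=2, D=4, E=0, F=0)
step 4: fire T2:  (A=1, B=6, C=2, D=4, E=0, F=0) → (A=1, B=8, C=2, D=4, E=0, F=0)
step 5: fire T3:  (A=1, B=8, C=2, D=4, E=0, F=0) → (A=3, B=9, C=2, D=5, E=0, F=0)
step 6: fire T2:  (A=3, B=9, C=2, D=5, E=0, F=0) → (A=3, B=11, C=2, D=5, E=0, F=0)
step 7: fire T2:  (A=3, B=11, C=2, D=5, E=0, F=0) → (A=3, B=13, C=2, D=5, E=0, F=0)
step 8: fire T2:  (A=3, B=13, C=2, D=5, E=0, F=0) → (A=3, B=15, C=2, D=5, E=0, F=0)

(A=3, B=15, C=2, D=5, E=0, F=0)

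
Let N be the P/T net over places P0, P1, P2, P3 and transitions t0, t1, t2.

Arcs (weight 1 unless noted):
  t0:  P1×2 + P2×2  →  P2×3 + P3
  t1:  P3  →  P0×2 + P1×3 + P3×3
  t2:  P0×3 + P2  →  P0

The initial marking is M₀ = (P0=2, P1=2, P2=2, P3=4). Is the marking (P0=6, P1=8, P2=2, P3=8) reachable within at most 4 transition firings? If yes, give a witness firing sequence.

YES — reachable via ⟨t1, t1⟩ (2 firings)

step 1: fire t1:  (P0=2, P1=2, P2=2, P3=4) → (P0=4, P1=5, P2=2, P3=6)
step 2: fire t1:  (P0=4, P1=5, P2=2, P3=6) → (P0=6, P1=8, P2=2, P3=8)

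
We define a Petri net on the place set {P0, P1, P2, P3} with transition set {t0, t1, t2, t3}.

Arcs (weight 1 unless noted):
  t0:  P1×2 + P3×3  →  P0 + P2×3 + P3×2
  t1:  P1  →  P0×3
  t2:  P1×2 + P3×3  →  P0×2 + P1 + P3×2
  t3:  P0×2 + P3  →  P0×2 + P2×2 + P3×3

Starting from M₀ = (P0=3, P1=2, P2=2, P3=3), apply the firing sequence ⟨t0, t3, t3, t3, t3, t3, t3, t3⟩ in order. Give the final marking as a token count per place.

(P0=4, P1=0, P2=19, P3=16)

step 1: fire t0:  (P0=3, P1=2, P2=2, P3=3) → (P0=4, P1=0, P2=5, P3=2)
step 2: fire t3:  (P0=4, P1=0, P2=5, P3=2) → (P0=4, P1=0, P2=7, P3=4)
step 3: fire t3:  (P0=4, P1=0, P2=7, P3=4) → (P0=4, P1=0, P2=9, P3=6)
step 4: fire t3:  (P0=4, P1=0, P2=9, P3=6) → (P0=4, P1=0, P2=11, P3=8)
step 5: fire t3:  (P0=4, P1=0, P2=11, P3=8) → (P0=4, P1=0, P2=13, P3=10)
step 6: fire t3:  (P0=4, P1=0, P2=13, P3=10) → (P0=4, P1=0, P2=15, P3=12)
step 7: fire t3:  (P0=4, P1=0, P2=15, P3=12) → (P0=4, P1=0, P2=17, P3=14)
step 8: fire t3:  (P0=4, P1=0, P2=17, P3=14) → (P0=4, P1=0, P2=19, P3=16)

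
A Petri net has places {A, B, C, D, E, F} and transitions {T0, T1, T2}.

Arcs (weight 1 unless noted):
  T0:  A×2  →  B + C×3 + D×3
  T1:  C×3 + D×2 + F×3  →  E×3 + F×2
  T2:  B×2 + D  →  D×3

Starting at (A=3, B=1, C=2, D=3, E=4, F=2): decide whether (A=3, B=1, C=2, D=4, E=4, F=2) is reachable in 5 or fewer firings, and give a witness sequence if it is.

NO — not reachable within 5 firings

depth 0: 1 marking
depth 1: 2 markings reached so far
depth 2: 3 markings reached so far
depth 3: 3 markings reached so far
(frontier empty at depth 3; search complete)
target is not among the 3 markings reachable within 5 steps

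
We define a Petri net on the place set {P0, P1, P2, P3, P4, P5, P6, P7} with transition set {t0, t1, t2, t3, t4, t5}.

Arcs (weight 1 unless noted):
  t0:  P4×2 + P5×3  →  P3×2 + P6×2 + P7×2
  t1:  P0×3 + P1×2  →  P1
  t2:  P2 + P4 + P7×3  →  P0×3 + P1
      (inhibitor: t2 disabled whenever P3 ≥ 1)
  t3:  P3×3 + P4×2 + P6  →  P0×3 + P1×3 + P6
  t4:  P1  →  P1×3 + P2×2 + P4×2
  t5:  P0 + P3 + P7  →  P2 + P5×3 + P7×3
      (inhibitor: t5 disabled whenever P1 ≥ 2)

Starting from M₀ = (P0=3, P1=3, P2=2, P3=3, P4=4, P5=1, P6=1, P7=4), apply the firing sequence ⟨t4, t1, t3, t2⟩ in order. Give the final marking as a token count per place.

step 1: fire t4:  (P0=3, P1=3, P2=2, P3=3, P4=4, P5=1, P6=1, P7=4) → (P0=3, P1=5, P2=4, P3=3, P4=6, P5=1, P6=1, P7=4)
step 2: fire t1:  (P0=3, P1=5, P2=4, P3=3, P4=6, P5=1, P6=1, P7=4) → (P0=0, P1=4, P2=4, P3=3, P4=6, P5=1, P6=1, P7=4)
step 3: fire t3:  (P0=0, P1=4, P2=4, P3=3, P4=6, P5=1, P6=1, P7=4) → (P0=3, P1=7, P2=4, P3=0, P4=4, P5=1, P6=1, P7=4)
step 4: fire t2:  (P0=3, P1=7, P2=4, P3=0, P4=4, P5=1, P6=1, P7=4) → (P0=6, P1=8, P2=3, P3=0, P4=3, P5=1, P6=1, P7=1)

(P0=6, P1=8, P2=3, P3=0, P4=3, P5=1, P6=1, P7=1)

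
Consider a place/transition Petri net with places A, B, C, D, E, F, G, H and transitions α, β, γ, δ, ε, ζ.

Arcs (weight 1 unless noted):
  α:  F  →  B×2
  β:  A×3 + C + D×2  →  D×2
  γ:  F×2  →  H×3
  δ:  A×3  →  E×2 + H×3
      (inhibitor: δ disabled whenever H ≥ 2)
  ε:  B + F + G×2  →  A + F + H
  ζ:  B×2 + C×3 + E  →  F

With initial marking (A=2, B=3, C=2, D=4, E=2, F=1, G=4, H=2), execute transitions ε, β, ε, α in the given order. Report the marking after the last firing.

step 1: fire ε:  (A=2, B=3, C=2, D=4, E=2, F=1, G=4, H=2) → (A=3, B=2, C=2, D=4, E=2, F=1, G=2, H=3)
step 2: fire β:  (A=3, B=2, C=2, D=4, E=2, F=1, G=2, H=3) → (A=0, B=2, C=1, D=4, E=2, F=1, G=2, H=3)
step 3: fire ε:  (A=0, B=2, C=1, D=4, E=2, F=1, G=2, H=3) → (A=1, B=1, C=1, D=4, E=2, F=1, G=0, H=4)
step 4: fire α:  (A=1, B=1, C=1, D=4, E=2, F=1, G=0, H=4) → (A=1, B=3, C=1, D=4, E=2, F=0, G=0, H=4)

(A=1, B=3, C=1, D=4, E=2, F=0, G=0, H=4)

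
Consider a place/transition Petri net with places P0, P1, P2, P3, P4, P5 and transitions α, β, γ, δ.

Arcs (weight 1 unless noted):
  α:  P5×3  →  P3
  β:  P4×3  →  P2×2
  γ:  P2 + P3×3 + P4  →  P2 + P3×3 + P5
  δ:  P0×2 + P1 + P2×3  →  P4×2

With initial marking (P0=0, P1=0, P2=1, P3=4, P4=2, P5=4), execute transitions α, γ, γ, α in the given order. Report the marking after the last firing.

(P0=0, P1=0, P2=1, P3=6, P4=0, P5=0)

step 1: fire α:  (P0=0, P1=0, P2=1, P3=4, P4=2, P5=4) → (P0=0, P1=0, P2=1, P3=5, P4=2, P5=1)
step 2: fire γ:  (P0=0, P1=0, P2=1, P3=5, P4=2, P5=1) → (P0=0, P1=0, P2=1, P3=5, P4=1, P5=2)
step 3: fire γ:  (P0=0, P1=0, P2=1, P3=5, P4=1, P5=2) → (P0=0, P1=0, P2=1, P3=5, P4=0, P5=3)
step 4: fire α:  (P0=0, P1=0, P2=1, P3=5, P4=0, P5=3) → (P0=0, P1=0, P2=1, P3=6, P4=0, P5=0)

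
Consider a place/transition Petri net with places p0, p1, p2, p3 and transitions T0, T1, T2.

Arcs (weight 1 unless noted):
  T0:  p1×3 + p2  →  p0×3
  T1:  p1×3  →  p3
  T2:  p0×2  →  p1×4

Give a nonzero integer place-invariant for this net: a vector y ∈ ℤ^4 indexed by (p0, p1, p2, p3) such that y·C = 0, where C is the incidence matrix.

y = (p0:2, p1:1, p2:3, p3:3)

Incidence matrix C (rows=places, cols=transitions):
       T0   T1   T2
   p0   3    0   -2
   p1  -3   -3    4
   p2  -1    0    0
   p3   0    1    0

Candidate y = [2, 1, 3, 3]; check y·C column-wise:
  col T0: 2·3 + 1·-3 + 3·-1 + 3·0 = 0
  col T1: 2·0 + 1·-3 + 3·0 + 3·1 = 0
  col T2: 2·-2 + 1·4 + 3·0 + 3·0 = 0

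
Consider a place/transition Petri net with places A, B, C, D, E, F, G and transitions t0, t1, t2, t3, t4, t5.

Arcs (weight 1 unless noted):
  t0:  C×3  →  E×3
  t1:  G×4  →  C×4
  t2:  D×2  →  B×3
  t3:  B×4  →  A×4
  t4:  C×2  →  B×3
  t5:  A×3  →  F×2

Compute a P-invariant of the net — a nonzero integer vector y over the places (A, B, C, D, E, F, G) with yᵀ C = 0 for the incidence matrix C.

y = (A:2, B:2, C:3, D:3, E:3, F:3, G:3)

Incidence matrix C (rows=places, cols=transitions):
       t0   t1   t2   t3   t4   t5
    A   0    0    0    4    0   -3
    B   0    0    3   -4    3    0
    C  -3    4    0    0   -2    0
    D   0    0   -2    0    0    0
    E   3    0    0    0    0    0
    F   0    0    0    0    0    2
    G   0   -4    0    0    0    0

Candidate y = [2, 2, 3, 3, 3, 3, 3]; check y·C column-wise:
  col t0: 2·0 + 2·0 + 3·-3 + 3·0 + 3·3 + 3·0 + 3·0 = 0
  col t1: 2·0 + 2·0 + 3·4 + 3·0 + 3·0 + 3·0 + 3·-4 = 0
  col t2: 2·0 + 2·3 + 3·0 + 3·-2 + 3·0 + 3·0 + 3·0 = 0
  col t3: 2·4 + 2·-4 + 3·0 + 3·0 + 3·0 + 3·0 + 3·0 = 0
  col t4: 2·0 + 2·3 + 3·-2 + 3·0 + 3·0 + 3·0 + 3·0 = 0
  col t5: 2·-3 + 2·0 + 3·0 + 3·0 + 3·0 + 3·2 + 3·0 = 0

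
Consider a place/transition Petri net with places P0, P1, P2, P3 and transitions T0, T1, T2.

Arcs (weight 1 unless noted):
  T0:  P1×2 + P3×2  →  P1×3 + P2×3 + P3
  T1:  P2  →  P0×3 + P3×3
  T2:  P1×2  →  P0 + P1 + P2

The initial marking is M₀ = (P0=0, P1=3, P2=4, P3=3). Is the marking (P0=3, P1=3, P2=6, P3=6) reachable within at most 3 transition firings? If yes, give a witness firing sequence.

depth 0: 1 marking
depth 1: 4 markings reached so far
depth 2: 10 markings reached so far
depth 3: 18 markings reached so far
target is not among the 18 markings reachable within 3 steps

NO — not reachable within 3 firings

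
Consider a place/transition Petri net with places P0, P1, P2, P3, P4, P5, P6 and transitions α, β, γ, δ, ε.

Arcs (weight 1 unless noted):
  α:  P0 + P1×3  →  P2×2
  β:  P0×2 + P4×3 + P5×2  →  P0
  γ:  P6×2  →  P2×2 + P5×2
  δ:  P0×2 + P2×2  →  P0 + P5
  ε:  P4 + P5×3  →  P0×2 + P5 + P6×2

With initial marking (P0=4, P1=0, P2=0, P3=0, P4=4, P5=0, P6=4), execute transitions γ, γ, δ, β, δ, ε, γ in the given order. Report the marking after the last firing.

step 1: fire γ:  (P0=4, P1=0, P2=0, P3=0, P4=4, P5=0, P6=4) → (P0=4, P1=0, P2=2, P3=0, P4=4, P5=2, P6=2)
step 2: fire γ:  (P0=4, P1=0, P2=2, P3=0, P4=4, P5=2, P6=2) → (P0=4, P1=0, P2=4, P3=0, P4=4, P5=4, P6=0)
step 3: fire δ:  (P0=4, P1=0, P2=4, P3=0, P4=4, P5=4, P6=0) → (P0=3, P1=0, P2=2, P3=0, P4=4, P5=5, P6=0)
step 4: fire β:  (P0=3, P1=0, P2=2, P3=0, P4=4, P5=5, P6=0) → (P0=2, P1=0, P2=2, P3=0, P4=1, P5=3, P6=0)
step 5: fire δ:  (P0=2, P1=0, P2=2, P3=0, P4=1, P5=3, P6=0) → (P0=1, P1=0, P2=0, P3=0, P4=1, P5=4, P6=0)
step 6: fire ε:  (P0=1, P1=0, P2=0, P3=0, P4=1, P5=4, P6=0) → (P0=3, P1=0, P2=0, P3=0, P4=0, P5=2, P6=2)
step 7: fire γ:  (P0=3, P1=0, P2=0, P3=0, P4=0, P5=2, P6=2) → (P0=3, P1=0, P2=2, P3=0, P4=0, P5=4, P6=0)

(P0=3, P1=0, P2=2, P3=0, P4=0, P5=4, P6=0)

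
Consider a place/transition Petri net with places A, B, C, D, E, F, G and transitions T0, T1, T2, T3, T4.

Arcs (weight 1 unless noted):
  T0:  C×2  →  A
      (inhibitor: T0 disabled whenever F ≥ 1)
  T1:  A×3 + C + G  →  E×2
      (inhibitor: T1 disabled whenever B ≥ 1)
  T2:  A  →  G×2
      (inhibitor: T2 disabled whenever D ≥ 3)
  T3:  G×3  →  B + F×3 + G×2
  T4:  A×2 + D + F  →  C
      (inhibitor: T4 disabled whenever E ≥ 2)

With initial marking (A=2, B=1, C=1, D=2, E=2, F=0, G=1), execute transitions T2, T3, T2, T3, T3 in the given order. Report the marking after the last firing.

step 1: fire T2:  (A=2, B=1, C=1, D=2, E=2, F=0, G=1) → (A=1, B=1, C=1, D=2, E=2, F=0, G=3)
step 2: fire T3:  (A=1, B=1, C=1, D=2, E=2, F=0, G=3) → (A=1, B=2, C=1, D=2, E=2, F=3, G=2)
step 3: fire T2:  (A=1, B=2, C=1, D=2, E=2, F=3, G=2) → (A=0, B=2, C=1, D=2, E=2, F=3, G=4)
step 4: fire T3:  (A=0, B=2, C=1, D=2, E=2, F=3, G=4) → (A=0, B=3, C=1, D=2, E=2, F=6, G=3)
step 5: fire T3:  (A=0, B=3, C=1, D=2, E=2, F=6, G=3) → (A=0, B=4, C=1, D=2, E=2, F=9, G=2)

(A=0, B=4, C=1, D=2, E=2, F=9, G=2)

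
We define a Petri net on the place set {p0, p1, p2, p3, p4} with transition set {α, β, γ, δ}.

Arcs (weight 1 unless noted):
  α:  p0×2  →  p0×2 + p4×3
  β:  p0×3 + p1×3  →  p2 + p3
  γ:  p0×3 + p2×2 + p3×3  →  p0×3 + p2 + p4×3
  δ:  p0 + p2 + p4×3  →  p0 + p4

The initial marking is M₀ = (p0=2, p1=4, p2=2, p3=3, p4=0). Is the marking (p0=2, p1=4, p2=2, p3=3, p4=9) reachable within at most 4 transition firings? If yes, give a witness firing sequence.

YES — reachable via ⟨α, α, α⟩ (3 firings)

step 1: fire α:  (p0=2, p1=4, p2=2, p3=3, p4=0) → (p0=2, p1=4, p2=2, p3=3, p4=3)
step 2: fire α:  (p0=2, p1=4, p2=2, p3=3, p4=3) → (p0=2, p1=4, p2=2, p3=3, p4=6)
step 3: fire α:  (p0=2, p1=4, p2=2, p3=3, p4=6) → (p0=2, p1=4, p2=2, p3=3, p4=9)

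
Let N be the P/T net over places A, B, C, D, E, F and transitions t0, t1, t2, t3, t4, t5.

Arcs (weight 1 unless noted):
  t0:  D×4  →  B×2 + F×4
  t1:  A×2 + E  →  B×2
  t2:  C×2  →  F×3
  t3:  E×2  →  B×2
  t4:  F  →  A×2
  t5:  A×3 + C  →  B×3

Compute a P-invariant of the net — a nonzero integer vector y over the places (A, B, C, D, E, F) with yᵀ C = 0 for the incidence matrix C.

y = (A:1, B:2, C:3, D:3, E:2, F:2)

Incidence matrix C (rows=places, cols=transitions):
       t0   t1   t2   t3   t4   t5
    A   0   -2    0    0    2   -3
    B   2    2    0    2    0    3
    C   0    0   -2    0    0   -1
    D  -4    0    0    0    0    0
    E   0   -1    0   -2    0    0
    F   4    0    3    0   -1    0

Candidate y = [1, 2, 3, 3, 2, 2]; check y·C column-wise:
  col t0: 1·0 + 2·2 + 3·0 + 3·-4 + 2·0 + 2·4 = 0
  col t1: 1·-2 + 2·2 + 3·0 + 3·0 + 2·-1 + 2·0 = 0
  col t2: 1·0 + 2·0 + 3·-2 + 3·0 + 2·0 + 2·3 = 0
  col t3: 1·0 + 2·2 + 3·0 + 3·0 + 2·-2 + 2·0 = 0
  col t4: 1·2 + 2·0 + 3·0 + 3·0 + 2·0 + 2·-1 = 0
  col t5: 1·-3 + 2·3 + 3·-1 + 3·0 + 2·0 + 2·0 = 0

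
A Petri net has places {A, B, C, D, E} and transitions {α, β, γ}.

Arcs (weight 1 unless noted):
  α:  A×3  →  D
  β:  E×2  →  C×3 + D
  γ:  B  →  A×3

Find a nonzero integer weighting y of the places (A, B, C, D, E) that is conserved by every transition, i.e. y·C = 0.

y = (A:1, B:3, C:-1, D:3, E:0)

Incidence matrix C (rows=places, cols=transitions):
        α    β    γ
    A  -3    0    3
    B   0    0   -1
    C   0    3    0
    D   1    1    0
    E   0   -2    0

Candidate y = [1, 3, -1, 3, 0]; check y·C column-wise:
  col α: 1·-3 + 3·0 + -1·0 + 3·1 = 0
  col β: 1·0 + 3·0 + -1·3 + 3·1 + 0·-2 = 0
  col γ: 1·3 + 3·-1 + -1·0 + 3·0 = 0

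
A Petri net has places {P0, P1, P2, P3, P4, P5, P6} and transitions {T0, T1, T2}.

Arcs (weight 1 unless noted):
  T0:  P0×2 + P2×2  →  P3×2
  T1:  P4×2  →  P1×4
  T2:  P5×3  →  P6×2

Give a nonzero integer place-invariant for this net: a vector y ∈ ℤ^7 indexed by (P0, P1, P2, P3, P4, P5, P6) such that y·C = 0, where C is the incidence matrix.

y = (P0:1, P1:0, P2:-1, P3:0, P4:0, P5:0, P6:0)

Incidence matrix C (rows=places, cols=transitions):
       T0   T1   T2
   P0  -2    0    0
   P1   0    4    0
   P2  -2    0    0
   P3   2    0    0
   P4   0   -2    0
   P5   0    0   -3
   P6   0    0    2

Candidate y = [1, 0, -1, 0, 0, 0, 0]; check y·C column-wise:
  col T0: 1·-2 + -1·-2 + 0·2 = 0
  col T1: 1·0 + 0·4 + -1·0 + 0·-2 = 0
  col T2: 1·0 + -1·0 + 0·-3 + 0·2 = 0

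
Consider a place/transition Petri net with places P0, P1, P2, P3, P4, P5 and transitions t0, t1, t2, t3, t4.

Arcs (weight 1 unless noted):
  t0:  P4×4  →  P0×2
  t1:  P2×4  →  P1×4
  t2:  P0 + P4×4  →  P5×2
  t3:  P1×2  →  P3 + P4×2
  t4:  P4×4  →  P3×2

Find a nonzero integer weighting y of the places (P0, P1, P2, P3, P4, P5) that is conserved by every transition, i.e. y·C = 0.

y = (P0:2, P1:2, P2:2, P3:2, P4:1, P5:3)

Incidence matrix C (rows=places, cols=transitions):
       t0   t1   t2   t3   t4
   P0   2    0   -1    0    0
   P1   0    4    0   -2    0
   P2   0   -4    0    0    0
   P3   0    0    0    1    2
   P4  -4    0   -4    2   -4
   P5   0    0    2    0    0

Candidate y = [2, 2, 2, 2, 1, 3]; check y·C column-wise:
  col t0: 2·2 + 2·0 + 2·0 + 2·0 + 1·-4 + 3·0 = 0
  col t1: 2·0 + 2·4 + 2·-4 + 2·0 + 1·0 + 3·0 = 0
  col t2: 2·-1 + 2·0 + 2·0 + 2·0 + 1·-4 + 3·2 = 0
  col t3: 2·0 + 2·-2 + 2·0 + 2·1 + 1·2 + 3·0 = 0
  col t4: 2·0 + 2·0 + 2·0 + 2·2 + 1·-4 + 3·0 = 0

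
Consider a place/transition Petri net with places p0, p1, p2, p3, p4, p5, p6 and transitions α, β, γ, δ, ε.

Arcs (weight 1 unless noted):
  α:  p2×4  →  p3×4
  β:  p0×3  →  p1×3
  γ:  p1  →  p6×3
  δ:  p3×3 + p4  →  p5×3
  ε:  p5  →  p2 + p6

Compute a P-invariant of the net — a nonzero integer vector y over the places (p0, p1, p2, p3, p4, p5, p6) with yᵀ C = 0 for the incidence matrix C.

y = (p0:0, p1:0, p2:1, p3:1, p4:0, p5:1, p6:0)

Incidence matrix C (rows=places, cols=transitions):
        α    β    γ    δ    ε
   p0   0   -3    0    0    0
   p1   0    3   -1    0    0
   p2  -4    0    0    0    1
   p3   4    0    0   -3    0
   p4   0    0    0   -1    0
   p5   0    0    0    3   -1
   p6   0    0    3    0    1

Candidate y = [0, 0, 1, 1, 0, 1, 0]; check y·C column-wise:
  col α: 1·-4 + 1·4 + 1·0 = 0
  col β: 0·-3 + 0·3 + 1·0 + 1·0 + 1·0 = 0
  col γ: 0·-1 + 1·0 + 1·0 + 1·0 + 0·3 = 0
  col δ: 1·0 + 1·-3 + 0·-1 + 1·3 = 0
  col ε: 1·1 + 1·0 + 1·-1 + 0·1 = 0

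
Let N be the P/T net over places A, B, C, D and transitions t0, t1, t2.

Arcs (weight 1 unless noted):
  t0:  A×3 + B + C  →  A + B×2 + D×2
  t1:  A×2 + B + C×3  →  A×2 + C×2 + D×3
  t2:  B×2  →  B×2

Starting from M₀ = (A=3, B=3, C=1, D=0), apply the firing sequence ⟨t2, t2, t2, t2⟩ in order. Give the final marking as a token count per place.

step 1: fire t2:  (A=3, B=3, C=1, D=0) → (A=3, B=3, C=1, D=0)
step 2: fire t2:  (A=3, B=3, C=1, D=0) → (A=3, B=3, C=1, D=0)
step 3: fire t2:  (A=3, B=3, C=1, D=0) → (A=3, B=3, C=1, D=0)
step 4: fire t2:  (A=3, B=3, C=1, D=0) → (A=3, B=3, C=1, D=0)

(A=3, B=3, C=1, D=0)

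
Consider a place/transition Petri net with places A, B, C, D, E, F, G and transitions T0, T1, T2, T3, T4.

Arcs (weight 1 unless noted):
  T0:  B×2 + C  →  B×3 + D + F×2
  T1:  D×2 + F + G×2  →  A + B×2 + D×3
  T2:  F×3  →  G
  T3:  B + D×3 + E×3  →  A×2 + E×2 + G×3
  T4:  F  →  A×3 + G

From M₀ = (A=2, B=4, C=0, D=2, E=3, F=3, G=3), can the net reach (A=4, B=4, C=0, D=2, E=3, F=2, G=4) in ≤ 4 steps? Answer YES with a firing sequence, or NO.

depth 0: 1 marking
depth 1: 4 markings reached so far
depth 2: 7 markings reached so far
depth 3: 11 markings reached so far
depth 4: 13 markings reached so far
target is not among the 13 markings reachable within 4 steps

NO — not reachable within 4 firings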